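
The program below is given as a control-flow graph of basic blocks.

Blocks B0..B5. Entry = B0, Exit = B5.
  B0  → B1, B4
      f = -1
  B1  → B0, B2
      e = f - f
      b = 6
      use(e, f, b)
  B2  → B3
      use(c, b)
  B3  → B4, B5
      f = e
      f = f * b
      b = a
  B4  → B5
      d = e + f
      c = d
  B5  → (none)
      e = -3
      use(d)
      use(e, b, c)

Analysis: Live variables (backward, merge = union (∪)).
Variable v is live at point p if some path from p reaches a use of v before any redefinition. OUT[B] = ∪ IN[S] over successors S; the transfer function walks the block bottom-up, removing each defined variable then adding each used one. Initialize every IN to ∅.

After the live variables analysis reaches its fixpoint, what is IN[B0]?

Answer: {a, b, c, d, e}

Derivation:
Per-block solution:
  B0: | IN={a, b, c, d, e} | OUT={a, b, c, d, e, f}
  B1: | IN={a, c, d, f} | OUT={a, b, c, d, e}
  B2: | IN={a, b, c, d, e} | OUT={a, b, c, d, e}
  B3: | IN={a, b, c, d, e} | OUT={b, c, d, e, f}
  B4: | IN={b, e, f} | OUT={b, c, d}
  B5: | IN={b, c, d} | OUT={}

Merge at B0: OUT[B0] = IN[B1] ⊔ IN[B4] = {a, b, c, d, e, f}
Applying B0's transfer function to that OUT value gives IN[B0] (row B0 above).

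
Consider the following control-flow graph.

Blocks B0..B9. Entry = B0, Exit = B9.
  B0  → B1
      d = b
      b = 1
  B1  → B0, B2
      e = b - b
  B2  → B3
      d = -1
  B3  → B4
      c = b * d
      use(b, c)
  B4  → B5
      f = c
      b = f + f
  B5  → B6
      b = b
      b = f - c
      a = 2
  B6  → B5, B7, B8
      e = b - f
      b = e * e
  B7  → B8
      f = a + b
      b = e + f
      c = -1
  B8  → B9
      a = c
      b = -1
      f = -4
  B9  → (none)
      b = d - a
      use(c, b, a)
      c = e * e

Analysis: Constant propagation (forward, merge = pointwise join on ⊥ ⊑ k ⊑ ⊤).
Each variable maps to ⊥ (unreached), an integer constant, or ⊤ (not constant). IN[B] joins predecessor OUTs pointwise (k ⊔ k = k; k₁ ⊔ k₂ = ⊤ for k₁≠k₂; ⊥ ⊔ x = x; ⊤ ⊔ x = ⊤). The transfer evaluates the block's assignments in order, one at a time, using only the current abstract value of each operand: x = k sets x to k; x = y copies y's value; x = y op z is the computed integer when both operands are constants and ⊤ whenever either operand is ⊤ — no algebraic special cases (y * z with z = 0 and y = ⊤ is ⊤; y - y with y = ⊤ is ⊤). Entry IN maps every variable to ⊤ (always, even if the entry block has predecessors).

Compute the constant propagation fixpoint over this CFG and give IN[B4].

Answer: {a: ⊤, b: 1, c: -1, d: -1, e: 0, f: ⊤}

Working:
Converged values:
  B0:  IN=(all ⊤)  OUT={b:1; rest ⊤}
  B1:  IN={b:1; rest ⊤}  OUT={b:1, e:0; rest ⊤}
  B2:  IN={b:1, e:0; rest ⊤}  OUT={b:1, d:-1, e:0; rest ⊤}
  B3:  IN={b:1, d:-1, e:0; rest ⊤}  OUT={b:1, c:-1, d:-1, e:0; rest ⊤}
  B4:  IN={b:1, c:-1, d:-1, e:0; rest ⊤}  OUT={b:-2, c:-1, d:-1, e:0, f:-1; rest ⊤}
  B5:  IN={c:-1, d:-1, f:-1; rest ⊤}  OUT={a:2, b:0, c:-1, d:-1, f:-1; rest ⊤}
  B6:  IN={a:2, b:0, c:-1, d:-1, f:-1; rest ⊤}  OUT={a:2, b:1, c:-1, d:-1, e:1, f:-1; rest ⊤}
  B7:  IN={a:2, b:1, c:-1, d:-1, e:1, f:-1; rest ⊤}  OUT={a:2, b:4, c:-1, d:-1, e:1, f:3; rest ⊤}
  B8:  IN={a:2, c:-1, d:-1, e:1; rest ⊤}  OUT={a:-1, b:-1, c:-1, d:-1, e:1, f:-4; rest ⊤}
  B9:  IN={a:-1, b:-1, c:-1, d:-1, e:1, f:-4; rest ⊤}  OUT={a:-1, b:0, c:1, d:-1, e:1, f:-4; rest ⊤}

Merge at B4: IN[B4] = OUT[B3] = {a: ⊤, b: 1, c: -1, d: -1, e: 0, f: ⊤}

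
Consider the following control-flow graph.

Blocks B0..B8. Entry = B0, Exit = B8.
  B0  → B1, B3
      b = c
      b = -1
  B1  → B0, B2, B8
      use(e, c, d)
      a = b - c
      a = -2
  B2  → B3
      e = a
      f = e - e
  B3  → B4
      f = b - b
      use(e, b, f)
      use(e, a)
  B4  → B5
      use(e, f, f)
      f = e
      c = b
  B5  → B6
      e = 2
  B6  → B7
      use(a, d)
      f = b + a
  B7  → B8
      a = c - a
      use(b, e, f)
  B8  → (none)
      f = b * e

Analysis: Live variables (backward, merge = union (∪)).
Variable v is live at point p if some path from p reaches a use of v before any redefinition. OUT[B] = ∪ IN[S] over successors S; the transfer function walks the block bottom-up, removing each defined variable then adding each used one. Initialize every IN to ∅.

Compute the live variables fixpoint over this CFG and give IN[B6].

Answer: {a, b, c, d, e}

Trace:
Per-block solution:
  B0:  IN={a, c, d, e}  OUT={a, b, c, d, e}
  B1:  IN={b, c, d, e}  OUT={a, b, c, d, e}
  B2:  IN={a, b, d}  OUT={a, b, d, e}
  B3:  IN={a, b, d, e}  OUT={a, b, d, e, f}
  B4:  IN={a, b, d, e, f}  OUT={a, b, c, d}
  B5:  IN={a, b, c, d}  OUT={a, b, c, d, e}
  B6:  IN={a, b, c, d, e}  OUT={a, b, c, e, f}
  B7:  IN={a, b, c, e, f}  OUT={b, e}
  B8:  IN={b, e}  OUT={}

Merge at B6: OUT[B6] = IN[B7] = {a, b, c, e, f}
Applying B6's transfer function to that OUT value gives IN[B6] (row B6 above).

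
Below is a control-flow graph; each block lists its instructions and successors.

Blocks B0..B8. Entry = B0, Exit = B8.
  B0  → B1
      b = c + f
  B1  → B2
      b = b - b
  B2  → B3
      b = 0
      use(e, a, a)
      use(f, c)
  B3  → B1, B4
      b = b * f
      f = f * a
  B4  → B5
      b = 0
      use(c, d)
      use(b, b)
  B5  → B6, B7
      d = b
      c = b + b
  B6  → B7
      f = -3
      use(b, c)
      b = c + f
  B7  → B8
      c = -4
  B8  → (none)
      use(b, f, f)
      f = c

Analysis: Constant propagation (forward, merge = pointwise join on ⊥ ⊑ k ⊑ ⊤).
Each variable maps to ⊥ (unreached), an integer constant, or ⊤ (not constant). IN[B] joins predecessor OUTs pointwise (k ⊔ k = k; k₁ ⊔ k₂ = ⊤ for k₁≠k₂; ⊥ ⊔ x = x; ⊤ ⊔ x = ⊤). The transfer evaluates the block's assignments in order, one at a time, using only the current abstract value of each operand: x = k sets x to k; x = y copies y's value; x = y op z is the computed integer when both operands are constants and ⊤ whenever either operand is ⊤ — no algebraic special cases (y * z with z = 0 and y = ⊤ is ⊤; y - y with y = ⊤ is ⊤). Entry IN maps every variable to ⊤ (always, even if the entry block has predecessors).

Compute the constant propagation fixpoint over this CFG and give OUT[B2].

Per-block solution:
  B0:   IN=(all ⊤)   OUT=(all ⊤)
  B1:   IN=(all ⊤)   OUT=(all ⊤)
  B2:   IN=(all ⊤)   OUT={b:0; rest ⊤}
  B3:   IN={b:0; rest ⊤}   OUT=(all ⊤)
  B4:   IN=(all ⊤)   OUT={b:0; rest ⊤}
  B5:   IN={b:0; rest ⊤}   OUT={b:0, c:0, d:0; rest ⊤}
  B6:   IN={b:0, c:0, d:0; rest ⊤}   OUT={b:-3, c:0, d:0, f:-3; rest ⊤}
  B7:   IN={c:0, d:0; rest ⊤}   OUT={c:-4, d:0; rest ⊤}
  B8:   IN={c:-4, d:0; rest ⊤}   OUT={c:-4, d:0, f:-4; rest ⊤}

Merge at B2: IN[B2] = OUT[B1] = {a: ⊤, b: ⊤, c: ⊤, d: ⊤, e: ⊤, f: ⊤}
Applying B2's transfer function to that IN value gives OUT[B2] (row B2 above).

Answer: {a: ⊤, b: 0, c: ⊤, d: ⊤, e: ⊤, f: ⊤}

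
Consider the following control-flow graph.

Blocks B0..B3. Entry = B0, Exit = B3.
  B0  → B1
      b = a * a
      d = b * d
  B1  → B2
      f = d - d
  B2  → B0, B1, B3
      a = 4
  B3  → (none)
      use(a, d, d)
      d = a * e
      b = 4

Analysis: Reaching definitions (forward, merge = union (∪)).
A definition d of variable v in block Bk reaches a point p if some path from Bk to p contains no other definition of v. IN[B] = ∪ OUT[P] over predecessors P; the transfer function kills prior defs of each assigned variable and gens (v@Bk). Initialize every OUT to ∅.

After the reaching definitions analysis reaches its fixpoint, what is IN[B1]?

Answer: {a@B2, b@B0, d@B0, f@B1}

Trace:
Converged values:
  B0: | IN={a@B2, b@B0, d@B0, f@B1} | OUT={a@B2, b@B0, d@B0, f@B1}
  B1: | IN={a@B2, b@B0, d@B0, f@B1} | OUT={a@B2, b@B0, d@B0, f@B1}
  B2: | IN={a@B2, b@B0, d@B0, f@B1} | OUT={a@B2, b@B0, d@B0, f@B1}
  B3: | IN={a@B2, b@B0, d@B0, f@B1} | OUT={a@B2, b@B3, d@B3, f@B1}

Merge at B1: IN[B1] = OUT[B0] ⊔ OUT[B2] = {a@B2, b@B0, d@B0, f@B1}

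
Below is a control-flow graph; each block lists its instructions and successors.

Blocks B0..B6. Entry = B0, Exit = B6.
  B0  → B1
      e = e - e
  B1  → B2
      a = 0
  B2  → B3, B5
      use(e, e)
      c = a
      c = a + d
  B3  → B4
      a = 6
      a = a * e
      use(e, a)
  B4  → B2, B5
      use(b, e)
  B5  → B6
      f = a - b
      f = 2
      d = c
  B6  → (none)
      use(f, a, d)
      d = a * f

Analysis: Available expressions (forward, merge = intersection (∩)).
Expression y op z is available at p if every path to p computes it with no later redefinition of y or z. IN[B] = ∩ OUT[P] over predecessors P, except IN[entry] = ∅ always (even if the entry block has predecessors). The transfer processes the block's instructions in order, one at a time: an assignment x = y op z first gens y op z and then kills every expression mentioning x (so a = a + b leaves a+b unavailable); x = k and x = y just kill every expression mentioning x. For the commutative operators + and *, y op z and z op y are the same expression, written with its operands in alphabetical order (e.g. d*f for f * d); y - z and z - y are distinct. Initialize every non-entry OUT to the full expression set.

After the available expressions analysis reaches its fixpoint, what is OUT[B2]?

Fixpoint table:
  B0:  IN={}  OUT={}
  B1:  IN={}  OUT={}
  B2:  IN={}  OUT={a+d}
  B3:  IN={a+d}  OUT={}
  B4:  IN={}  OUT={}
  B5:  IN={}  OUT={a-b}
  B6:  IN={a-b}  OUT={a*f, a-b}

Merge at B2: IN[B2] = OUT[B1] ∩ OUT[B4] = {}
Applying B2's transfer function to that IN value gives OUT[B2] (row B2 above).

Answer: {a+d}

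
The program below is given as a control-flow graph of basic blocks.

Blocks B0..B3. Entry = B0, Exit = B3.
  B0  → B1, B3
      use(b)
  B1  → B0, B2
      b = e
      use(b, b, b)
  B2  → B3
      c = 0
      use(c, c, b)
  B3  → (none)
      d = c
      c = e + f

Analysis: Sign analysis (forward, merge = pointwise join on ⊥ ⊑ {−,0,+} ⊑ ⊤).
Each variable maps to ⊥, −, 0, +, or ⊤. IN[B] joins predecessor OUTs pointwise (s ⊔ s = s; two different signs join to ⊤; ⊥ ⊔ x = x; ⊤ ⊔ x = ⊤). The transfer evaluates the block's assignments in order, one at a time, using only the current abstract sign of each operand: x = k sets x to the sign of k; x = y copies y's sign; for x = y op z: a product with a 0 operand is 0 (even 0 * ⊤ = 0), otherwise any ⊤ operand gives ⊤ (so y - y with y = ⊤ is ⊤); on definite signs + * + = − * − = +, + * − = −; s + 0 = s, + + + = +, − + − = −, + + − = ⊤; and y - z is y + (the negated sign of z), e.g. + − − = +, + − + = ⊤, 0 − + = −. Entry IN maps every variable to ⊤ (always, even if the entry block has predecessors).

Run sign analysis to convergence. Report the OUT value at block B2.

Converged values:
  B0: | IN=(all ⊤) | OUT=(all ⊤)
  B1: | IN=(all ⊤) | OUT=(all ⊤)
  B2: | IN=(all ⊤) | OUT={c:0; rest ⊤}
  B3: | IN=(all ⊤) | OUT=(all ⊤)

Merge at B2: IN[B2] = OUT[B1] = {a: ⊤, b: ⊤, c: ⊤, d: ⊤, e: ⊤, f: ⊤}
Applying B2's transfer function to that IN value gives OUT[B2] (row B2 above).

Answer: {a: ⊤, b: ⊤, c: 0, d: ⊤, e: ⊤, f: ⊤}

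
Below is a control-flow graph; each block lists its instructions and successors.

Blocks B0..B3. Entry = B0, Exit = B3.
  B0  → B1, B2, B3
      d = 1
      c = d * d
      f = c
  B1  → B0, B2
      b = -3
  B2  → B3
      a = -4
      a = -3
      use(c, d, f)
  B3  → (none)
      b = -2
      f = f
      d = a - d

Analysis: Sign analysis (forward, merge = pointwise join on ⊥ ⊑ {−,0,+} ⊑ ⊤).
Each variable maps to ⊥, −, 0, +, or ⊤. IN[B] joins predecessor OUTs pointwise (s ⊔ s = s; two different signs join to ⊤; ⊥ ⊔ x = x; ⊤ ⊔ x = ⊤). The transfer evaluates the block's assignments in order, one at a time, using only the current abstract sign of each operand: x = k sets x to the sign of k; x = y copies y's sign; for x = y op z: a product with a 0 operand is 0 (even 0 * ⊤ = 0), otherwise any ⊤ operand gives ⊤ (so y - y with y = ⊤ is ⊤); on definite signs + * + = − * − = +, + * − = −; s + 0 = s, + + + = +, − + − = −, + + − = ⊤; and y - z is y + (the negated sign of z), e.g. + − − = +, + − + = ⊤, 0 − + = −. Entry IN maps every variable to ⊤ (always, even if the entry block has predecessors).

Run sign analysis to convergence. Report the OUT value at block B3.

Answer: {a: ⊤, b: -, c: +, d: ⊤, e: ⊤, f: +}

Derivation:
Per-block solution:
  B0:   IN=(all ⊤)   OUT={c:+, d:+, f:+; rest ⊤}
  B1:   IN={c:+, d:+, f:+; rest ⊤}   OUT={b:-, c:+, d:+, f:+; rest ⊤}
  B2:   IN={c:+, d:+, f:+; rest ⊤}   OUT={a:-, c:+, d:+, f:+; rest ⊤}
  B3:   IN={c:+, d:+, f:+; rest ⊤}   OUT={b:-, c:+, f:+; rest ⊤}

Merge at B3: IN[B3] = OUT[B0] ⊔ OUT[B2] = {a: ⊤, b: ⊤, c: +, d: +, e: ⊤, f: +}
Applying B3's transfer function to that IN value gives OUT[B3] (row B3 above).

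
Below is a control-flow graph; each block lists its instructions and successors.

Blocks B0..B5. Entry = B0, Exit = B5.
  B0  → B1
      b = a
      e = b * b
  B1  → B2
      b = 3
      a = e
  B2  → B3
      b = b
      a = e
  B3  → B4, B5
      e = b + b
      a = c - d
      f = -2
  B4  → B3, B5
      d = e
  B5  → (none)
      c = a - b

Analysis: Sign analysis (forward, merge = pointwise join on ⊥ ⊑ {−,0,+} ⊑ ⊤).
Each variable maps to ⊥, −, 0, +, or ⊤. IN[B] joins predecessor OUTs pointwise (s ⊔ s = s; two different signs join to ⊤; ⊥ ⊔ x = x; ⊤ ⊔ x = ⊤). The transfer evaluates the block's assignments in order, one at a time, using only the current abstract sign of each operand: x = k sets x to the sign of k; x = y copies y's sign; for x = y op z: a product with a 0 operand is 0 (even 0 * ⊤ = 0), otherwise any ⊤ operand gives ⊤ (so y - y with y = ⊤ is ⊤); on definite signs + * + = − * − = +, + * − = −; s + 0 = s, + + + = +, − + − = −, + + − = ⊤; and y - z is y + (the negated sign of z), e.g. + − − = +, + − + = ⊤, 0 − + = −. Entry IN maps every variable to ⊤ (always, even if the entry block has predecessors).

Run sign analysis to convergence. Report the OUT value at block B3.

Per-block solution:
  B0: | IN=(all ⊤) | OUT=(all ⊤)
  B1: | IN=(all ⊤) | OUT={b:+; rest ⊤}
  B2: | IN={b:+; rest ⊤} | OUT={b:+; rest ⊤}
  B3: | IN={b:+; rest ⊤} | OUT={b:+, e:+, f:-; rest ⊤}
  B4: | IN={b:+, e:+, f:-; rest ⊤} | OUT={b:+, d:+, e:+, f:-; rest ⊤}
  B5: | IN={b:+, e:+, f:-; rest ⊤} | OUT={b:+, e:+, f:-; rest ⊤}

Merge at B3: IN[B3] = OUT[B2] ⊔ OUT[B4] = {a: ⊤, b: +, c: ⊤, d: ⊤, e: ⊤, f: ⊤}
Applying B3's transfer function to that IN value gives OUT[B3] (row B3 above).

Answer: {a: ⊤, b: +, c: ⊤, d: ⊤, e: +, f: -}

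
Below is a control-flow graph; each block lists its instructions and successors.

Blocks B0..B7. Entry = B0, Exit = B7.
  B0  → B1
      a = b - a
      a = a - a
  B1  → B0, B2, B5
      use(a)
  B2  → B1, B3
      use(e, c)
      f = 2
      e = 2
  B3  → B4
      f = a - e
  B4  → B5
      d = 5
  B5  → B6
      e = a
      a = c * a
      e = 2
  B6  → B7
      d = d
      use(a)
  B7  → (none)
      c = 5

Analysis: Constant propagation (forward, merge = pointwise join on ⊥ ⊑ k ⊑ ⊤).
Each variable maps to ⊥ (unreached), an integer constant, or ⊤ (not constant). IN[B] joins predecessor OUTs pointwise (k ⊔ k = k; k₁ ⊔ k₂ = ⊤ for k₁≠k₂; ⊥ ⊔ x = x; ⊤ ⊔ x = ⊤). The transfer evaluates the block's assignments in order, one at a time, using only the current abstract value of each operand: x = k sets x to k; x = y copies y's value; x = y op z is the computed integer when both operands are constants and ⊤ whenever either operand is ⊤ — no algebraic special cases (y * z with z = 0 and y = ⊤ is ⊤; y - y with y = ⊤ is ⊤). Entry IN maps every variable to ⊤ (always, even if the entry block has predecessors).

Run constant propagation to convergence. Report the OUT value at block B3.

Answer: {a: ⊤, b: ⊤, c: ⊤, d: ⊤, e: 2, f: ⊤}

Working:
Converged values:
  B0:   IN=(all ⊤)   OUT=(all ⊤)
  B1:   IN=(all ⊤)   OUT=(all ⊤)
  B2:   IN=(all ⊤)   OUT={e:2, f:2; rest ⊤}
  B3:   IN={e:2, f:2; rest ⊤}   OUT={e:2; rest ⊤}
  B4:   IN={e:2; rest ⊤}   OUT={d:5, e:2; rest ⊤}
  B5:   IN=(all ⊤)   OUT={e:2; rest ⊤}
  B6:   IN={e:2; rest ⊤}   OUT={e:2; rest ⊤}
  B7:   IN={e:2; rest ⊤}   OUT={c:5, e:2; rest ⊤}

Merge at B3: IN[B3] = OUT[B2] = {a: ⊤, b: ⊤, c: ⊤, d: ⊤, e: 2, f: 2}
Applying B3's transfer function to that IN value gives OUT[B3] (row B3 above).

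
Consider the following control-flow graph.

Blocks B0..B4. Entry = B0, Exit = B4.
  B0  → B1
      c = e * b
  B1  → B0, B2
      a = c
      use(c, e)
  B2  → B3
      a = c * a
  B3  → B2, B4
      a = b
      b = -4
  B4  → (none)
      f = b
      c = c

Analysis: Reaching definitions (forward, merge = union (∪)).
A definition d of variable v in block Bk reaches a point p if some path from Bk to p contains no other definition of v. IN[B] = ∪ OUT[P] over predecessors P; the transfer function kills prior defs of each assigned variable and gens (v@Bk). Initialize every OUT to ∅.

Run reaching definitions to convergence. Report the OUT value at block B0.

Answer: {a@B1, c@B0}

Derivation:
Converged values:
  B0:  IN={a@B1, c@B0}  OUT={a@B1, c@B0}
  B1:  IN={a@B1, c@B0}  OUT={a@B1, c@B0}
  B2:  IN={a@B1, a@B3, b@B3, c@B0}  OUT={a@B2, b@B3, c@B0}
  B3:  IN={a@B2, b@B3, c@B0}  OUT={a@B3, b@B3, c@B0}
  B4:  IN={a@B3, b@B3, c@B0}  OUT={a@B3, b@B3, c@B4, f@B4}

Merge at B0 (entry node, so the boundary value {} is joined with the incoming edge(s)): IN[B0] = {} ⊔ OUT[B1] = {a@B1, c@B0}
Applying B0's transfer function to that IN value gives OUT[B0] (row B0 above).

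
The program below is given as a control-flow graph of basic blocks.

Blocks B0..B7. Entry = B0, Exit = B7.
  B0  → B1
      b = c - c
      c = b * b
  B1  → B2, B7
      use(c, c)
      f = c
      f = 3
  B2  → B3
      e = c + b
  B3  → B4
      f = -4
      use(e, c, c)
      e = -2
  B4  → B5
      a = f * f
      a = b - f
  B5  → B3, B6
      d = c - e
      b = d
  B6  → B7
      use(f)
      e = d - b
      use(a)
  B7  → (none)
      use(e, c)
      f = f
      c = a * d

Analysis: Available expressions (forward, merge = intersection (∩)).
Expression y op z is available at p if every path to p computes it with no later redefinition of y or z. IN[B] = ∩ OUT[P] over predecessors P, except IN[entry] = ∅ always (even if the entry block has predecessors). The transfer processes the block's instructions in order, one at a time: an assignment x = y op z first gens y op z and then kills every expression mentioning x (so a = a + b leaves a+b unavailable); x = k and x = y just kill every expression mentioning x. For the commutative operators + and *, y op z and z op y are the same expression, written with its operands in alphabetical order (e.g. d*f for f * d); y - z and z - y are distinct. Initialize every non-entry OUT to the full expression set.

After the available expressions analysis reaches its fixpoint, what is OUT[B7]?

Answer: {a*d}

Working:
Fixpoint table:
  B0: | IN={} | OUT={b*b}
  B1: | IN={b*b} | OUT={b*b}
  B2: | IN={b*b} | OUT={b*b, b+c}
  B3: | IN={} | OUT={}
  B4: | IN={} | OUT={b-f, f*f}
  B5: | IN={b-f, f*f} | OUT={c-e, f*f}
  B6: | IN={c-e, f*f} | OUT={d-b, f*f}
  B7: | IN={} | OUT={a*d}

Merge at B7: IN[B7] = OUT[B1] ∩ OUT[B6] = {}
Applying B7's transfer function to that IN value gives OUT[B7] (row B7 above).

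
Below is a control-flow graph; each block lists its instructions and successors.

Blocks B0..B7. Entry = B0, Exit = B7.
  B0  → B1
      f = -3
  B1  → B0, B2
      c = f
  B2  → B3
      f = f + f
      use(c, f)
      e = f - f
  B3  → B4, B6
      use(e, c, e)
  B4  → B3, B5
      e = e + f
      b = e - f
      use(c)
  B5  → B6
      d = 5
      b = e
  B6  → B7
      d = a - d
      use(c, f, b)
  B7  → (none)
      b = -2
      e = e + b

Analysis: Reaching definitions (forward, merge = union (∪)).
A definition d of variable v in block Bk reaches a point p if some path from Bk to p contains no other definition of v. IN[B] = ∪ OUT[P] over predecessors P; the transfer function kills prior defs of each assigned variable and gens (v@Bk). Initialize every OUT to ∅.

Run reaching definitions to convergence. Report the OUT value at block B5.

Answer: {b@B5, c@B1, d@B5, e@B4, f@B2}

Derivation:
Per-block solution:
  B0:  IN={c@B1, f@B0}  OUT={c@B1, f@B0}
  B1:  IN={c@B1, f@B0}  OUT={c@B1, f@B0}
  B2:  IN={c@B1, f@B0}  OUT={c@B1, e@B2, f@B2}
  B3:  IN={b@B4, c@B1, e@B2, e@B4, f@B2}  OUT={b@B4, c@B1, e@B2, e@B4, f@B2}
  B4:  IN={b@B4, c@B1, e@B2, e@B4, f@B2}  OUT={b@B4, c@B1, e@B4, f@B2}
  B5:  IN={b@B4, c@B1, e@B4, f@B2}  OUT={b@B5, c@B1, d@B5, e@B4, f@B2}
  B6:  IN={b@B4, b@B5, c@B1, d@B5, e@B2, e@B4, f@B2}  OUT={b@B4, b@B5, c@B1, d@B6, e@B2, e@B4, f@B2}
  B7:  IN={b@B4, b@B5, c@B1, d@B6, e@B2, e@B4, f@B2}  OUT={b@B7, c@B1, d@B6, e@B7, f@B2}

Merge at B5: IN[B5] = OUT[B4] = {b@B4, c@B1, e@B4, f@B2}
Applying B5's transfer function to that IN value gives OUT[B5] (row B5 above).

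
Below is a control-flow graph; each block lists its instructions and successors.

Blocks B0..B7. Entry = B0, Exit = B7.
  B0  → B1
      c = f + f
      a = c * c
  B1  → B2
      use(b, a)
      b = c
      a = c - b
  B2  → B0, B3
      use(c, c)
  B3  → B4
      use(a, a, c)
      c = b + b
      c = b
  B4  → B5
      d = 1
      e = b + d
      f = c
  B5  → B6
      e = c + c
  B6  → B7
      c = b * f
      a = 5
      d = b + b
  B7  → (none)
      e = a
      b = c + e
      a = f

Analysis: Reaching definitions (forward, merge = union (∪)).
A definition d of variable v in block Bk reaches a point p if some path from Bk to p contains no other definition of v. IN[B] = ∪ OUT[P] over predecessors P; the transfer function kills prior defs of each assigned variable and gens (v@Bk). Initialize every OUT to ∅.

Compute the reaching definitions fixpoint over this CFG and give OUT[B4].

Per-block solution:
  B0:   IN={a@B1, b@B1, c@B0}   OUT={a@B0, b@B1, c@B0}
  B1:   IN={a@B0, b@B1, c@B0}   OUT={a@B1, b@B1, c@B0}
  B2:   IN={a@B1, b@B1, c@B0}   OUT={a@B1, b@B1, c@B0}
  B3:   IN={a@B1, b@B1, c@B0}   OUT={a@B1, b@B1, c@B3}
  B4:   IN={a@B1, b@B1, c@B3}   OUT={a@B1, b@B1, c@B3, d@B4, e@B4, f@B4}
  B5:   IN={a@B1, b@B1, c@B3, d@B4, e@B4, f@B4}   OUT={a@B1, b@B1, c@B3, d@B4, e@B5, f@B4}
  B6:   IN={a@B1, b@B1, c@B3, d@B4, e@B5, f@B4}   OUT={a@B6, b@B1, c@B6, d@B6, e@B5, f@B4}
  B7:   IN={a@B6, b@B1, c@B6, d@B6, e@B5, f@B4}   OUT={a@B7, b@B7, c@B6, d@B6, e@B7, f@B4}

Merge at B4: IN[B4] = OUT[B3] = {a@B1, b@B1, c@B3}
Applying B4's transfer function to that IN value gives OUT[B4] (row B4 above).

Answer: {a@B1, b@B1, c@B3, d@B4, e@B4, f@B4}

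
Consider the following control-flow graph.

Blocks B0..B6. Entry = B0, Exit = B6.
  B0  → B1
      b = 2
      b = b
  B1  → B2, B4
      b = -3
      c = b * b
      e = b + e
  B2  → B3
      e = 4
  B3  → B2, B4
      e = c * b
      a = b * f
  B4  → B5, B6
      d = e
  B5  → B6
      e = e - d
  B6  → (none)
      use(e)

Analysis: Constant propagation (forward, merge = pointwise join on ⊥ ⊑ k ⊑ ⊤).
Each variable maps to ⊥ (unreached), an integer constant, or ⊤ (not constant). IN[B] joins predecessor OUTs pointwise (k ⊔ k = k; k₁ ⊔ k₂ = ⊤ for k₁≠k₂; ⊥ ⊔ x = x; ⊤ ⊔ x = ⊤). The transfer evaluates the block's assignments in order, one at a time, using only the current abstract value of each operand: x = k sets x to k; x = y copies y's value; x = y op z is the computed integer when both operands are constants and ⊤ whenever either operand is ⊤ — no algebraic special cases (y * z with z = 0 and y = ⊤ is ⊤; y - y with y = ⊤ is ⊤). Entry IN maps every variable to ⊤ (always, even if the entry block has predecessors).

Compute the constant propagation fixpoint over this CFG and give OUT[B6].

Fixpoint table:
  B0:   IN=(all ⊤)   OUT={b:2; rest ⊤}
  B1:   IN={b:2; rest ⊤}   OUT={b:-3, c:9; rest ⊤}
  B2:   IN={b:-3, c:9; rest ⊤}   OUT={b:-3, c:9, e:4; rest ⊤}
  B3:   IN={b:-3, c:9, e:4; rest ⊤}   OUT={b:-3, c:9, e:-27; rest ⊤}
  B4:   IN={b:-3, c:9; rest ⊤}   OUT={b:-3, c:9; rest ⊤}
  B5:   IN={b:-3, c:9; rest ⊤}   OUT={b:-3, c:9; rest ⊤}
  B6:   IN={b:-3, c:9; rest ⊤}   OUT={b:-3, c:9; rest ⊤}

Merge at B6: IN[B6] = OUT[B4] ⊔ OUT[B5] = {a: ⊤, b: -3, c: 9, d: ⊤, e: ⊤, f: ⊤}
Applying B6's transfer function to that IN value gives OUT[B6] (row B6 above).

Answer: {a: ⊤, b: -3, c: 9, d: ⊤, e: ⊤, f: ⊤}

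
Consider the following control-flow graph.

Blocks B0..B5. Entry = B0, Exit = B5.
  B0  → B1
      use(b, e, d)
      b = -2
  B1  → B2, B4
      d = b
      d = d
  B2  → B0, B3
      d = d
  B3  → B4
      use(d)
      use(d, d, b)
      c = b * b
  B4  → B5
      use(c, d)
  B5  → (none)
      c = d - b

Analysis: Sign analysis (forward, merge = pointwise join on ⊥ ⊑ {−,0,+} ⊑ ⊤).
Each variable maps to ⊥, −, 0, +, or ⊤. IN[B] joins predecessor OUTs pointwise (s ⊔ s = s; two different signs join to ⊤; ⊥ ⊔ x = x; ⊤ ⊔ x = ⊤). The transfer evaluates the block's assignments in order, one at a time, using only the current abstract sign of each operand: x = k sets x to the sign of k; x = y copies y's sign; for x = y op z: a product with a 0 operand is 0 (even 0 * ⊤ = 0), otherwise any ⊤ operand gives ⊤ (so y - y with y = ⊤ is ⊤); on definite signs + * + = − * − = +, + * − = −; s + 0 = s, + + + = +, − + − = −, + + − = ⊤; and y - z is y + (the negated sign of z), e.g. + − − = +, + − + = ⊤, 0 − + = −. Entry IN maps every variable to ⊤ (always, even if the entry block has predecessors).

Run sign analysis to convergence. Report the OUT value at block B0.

Per-block solution:
  B0:   IN=(all ⊤)   OUT={b:-; rest ⊤}
  B1:   IN={b:-; rest ⊤}   OUT={b:-, d:-; rest ⊤}
  B2:   IN={b:-, d:-; rest ⊤}   OUT={b:-, d:-; rest ⊤}
  B3:   IN={b:-, d:-; rest ⊤}   OUT={b:-, c:+, d:-; rest ⊤}
  B4:   IN={b:-, d:-; rest ⊤}   OUT={b:-, d:-; rest ⊤}
  B5:   IN={b:-, d:-; rest ⊤}   OUT={b:-, d:-; rest ⊤}

Merge at B0 (entry node, so the boundary value (all ⊤) is joined with the incoming edge(s)): IN[B0] = (all ⊤) ⊔ OUT[B2] = {a: ⊤, b: ⊤, c: ⊤, d: ⊤, e: ⊤, f: ⊤}
Applying B0's transfer function to that IN value gives OUT[B0] (row B0 above).

Answer: {a: ⊤, b: -, c: ⊤, d: ⊤, e: ⊤, f: ⊤}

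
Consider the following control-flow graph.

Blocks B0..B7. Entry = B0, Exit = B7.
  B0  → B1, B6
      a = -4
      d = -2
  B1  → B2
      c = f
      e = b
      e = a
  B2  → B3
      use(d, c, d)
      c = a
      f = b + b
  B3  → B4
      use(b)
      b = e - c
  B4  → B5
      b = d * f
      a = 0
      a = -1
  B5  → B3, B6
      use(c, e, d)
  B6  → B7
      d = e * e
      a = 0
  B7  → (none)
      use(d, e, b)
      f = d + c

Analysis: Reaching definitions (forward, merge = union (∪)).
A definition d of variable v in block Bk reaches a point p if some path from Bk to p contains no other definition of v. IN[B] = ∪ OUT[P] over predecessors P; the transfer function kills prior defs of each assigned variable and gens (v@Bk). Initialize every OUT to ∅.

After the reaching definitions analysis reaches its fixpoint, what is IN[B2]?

Answer: {a@B0, c@B1, d@B0, e@B1}

Trace:
Fixpoint table:
  B0:   IN={}   OUT={a@B0, d@B0}
  B1:   IN={a@B0, d@B0}   OUT={a@B0, c@B1, d@B0, e@B1}
  B2:   IN={a@B0, c@B1, d@B0, e@B1}   OUT={a@B0, c@B2, d@B0, e@B1, f@B2}
  B3:   IN={a@B0, a@B4, b@B4, c@B2, d@B0, e@B1, f@B2}   OUT={a@B0, a@B4, b@B3, c@B2, d@B0, e@B1, f@B2}
  B4:   IN={a@B0, a@B4, b@B3, c@B2, d@B0, e@B1, f@B2}   OUT={a@B4, b@B4, c@B2, d@B0, e@B1, f@B2}
  B5:   IN={a@B4, b@B4, c@B2, d@B0, e@B1, f@B2}   OUT={a@B4, b@B4, c@B2, d@B0, e@B1, f@B2}
  B6:   IN={a@B0, a@B4, b@B4, c@B2, d@B0, e@B1, f@B2}   OUT={a@B6, b@B4, c@B2, d@B6, e@B1, f@B2}
  B7:   IN={a@B6, b@B4, c@B2, d@B6, e@B1, f@B2}   OUT={a@B6, b@B4, c@B2, d@B6, e@B1, f@B7}

Merge at B2: IN[B2] = OUT[B1] = {a@B0, c@B1, d@B0, e@B1}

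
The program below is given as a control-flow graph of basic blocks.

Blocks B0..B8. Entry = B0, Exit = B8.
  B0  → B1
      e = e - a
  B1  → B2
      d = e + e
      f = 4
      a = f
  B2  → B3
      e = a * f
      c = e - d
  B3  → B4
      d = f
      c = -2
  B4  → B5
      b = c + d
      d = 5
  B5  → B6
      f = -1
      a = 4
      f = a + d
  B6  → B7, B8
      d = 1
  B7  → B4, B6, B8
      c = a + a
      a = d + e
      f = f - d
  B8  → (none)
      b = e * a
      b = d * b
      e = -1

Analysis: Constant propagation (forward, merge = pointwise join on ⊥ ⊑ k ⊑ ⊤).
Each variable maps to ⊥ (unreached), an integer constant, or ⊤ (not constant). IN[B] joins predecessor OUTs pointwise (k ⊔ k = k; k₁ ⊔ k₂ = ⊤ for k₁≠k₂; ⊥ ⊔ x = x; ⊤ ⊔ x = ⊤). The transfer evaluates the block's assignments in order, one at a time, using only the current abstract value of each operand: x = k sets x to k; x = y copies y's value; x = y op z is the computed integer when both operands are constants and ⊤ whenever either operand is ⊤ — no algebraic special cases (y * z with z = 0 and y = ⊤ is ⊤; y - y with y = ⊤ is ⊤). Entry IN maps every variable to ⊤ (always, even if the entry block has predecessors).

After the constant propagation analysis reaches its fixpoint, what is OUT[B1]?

Per-block solution:
  B0:  IN=(all ⊤)  OUT=(all ⊤)
  B1:  IN=(all ⊤)  OUT={a:4, f:4; rest ⊤}
  B2:  IN={a:4, f:4; rest ⊤}  OUT={a:4, e:16, f:4; rest ⊤}
  B3:  IN={a:4, e:16, f:4; rest ⊤}  OUT={a:4, c:-2, d:4, e:16, f:4; rest ⊤}
  B4:  IN={e:16; rest ⊤}  OUT={d:5, e:16; rest ⊤}
  B5:  IN={d:5, e:16; rest ⊤}  OUT={a:4, d:5, e:16, f:9; rest ⊤}
  B6:  IN={e:16; rest ⊤}  OUT={d:1, e:16; rest ⊤}
  B7:  IN={d:1, e:16; rest ⊤}  OUT={a:17, d:1, e:16; rest ⊤}
  B8:  IN={d:1, e:16; rest ⊤}  OUT={d:1, e:-1; rest ⊤}

Merge at B1: IN[B1] = OUT[B0] = {a: ⊤, b: ⊤, c: ⊤, d: ⊤, e: ⊤, f: ⊤}
Applying B1's transfer function to that IN value gives OUT[B1] (row B1 above).

Answer: {a: 4, b: ⊤, c: ⊤, d: ⊤, e: ⊤, f: 4}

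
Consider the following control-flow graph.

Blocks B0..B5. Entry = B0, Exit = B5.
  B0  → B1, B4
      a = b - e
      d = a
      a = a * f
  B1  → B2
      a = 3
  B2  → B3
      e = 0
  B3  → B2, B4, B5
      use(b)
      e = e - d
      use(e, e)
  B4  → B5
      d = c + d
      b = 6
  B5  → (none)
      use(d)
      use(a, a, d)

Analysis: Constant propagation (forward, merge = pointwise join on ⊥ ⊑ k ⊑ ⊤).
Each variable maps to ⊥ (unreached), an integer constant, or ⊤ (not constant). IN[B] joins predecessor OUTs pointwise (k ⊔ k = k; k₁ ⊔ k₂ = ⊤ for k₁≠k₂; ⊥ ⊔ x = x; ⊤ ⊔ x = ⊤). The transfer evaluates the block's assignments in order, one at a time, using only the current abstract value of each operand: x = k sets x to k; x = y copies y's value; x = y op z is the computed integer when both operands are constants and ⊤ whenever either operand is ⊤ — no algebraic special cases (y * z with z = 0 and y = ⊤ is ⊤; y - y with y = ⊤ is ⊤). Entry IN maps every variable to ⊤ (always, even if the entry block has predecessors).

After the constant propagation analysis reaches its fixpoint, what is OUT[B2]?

Converged values:
  B0: | IN=(all ⊤) | OUT=(all ⊤)
  B1: | IN=(all ⊤) | OUT={a:3; rest ⊤}
  B2: | IN={a:3; rest ⊤} | OUT={a:3, e:0; rest ⊤}
  B3: | IN={a:3, e:0; rest ⊤} | OUT={a:3; rest ⊤}
  B4: | IN=(all ⊤) | OUT={b:6; rest ⊤}
  B5: | IN=(all ⊤) | OUT=(all ⊤)

Merge at B2: IN[B2] = OUT[B1] ⊔ OUT[B3] = {a: 3, b: ⊤, c: ⊤, d: ⊤, e: ⊤, f: ⊤}
Applying B2's transfer function to that IN value gives OUT[B2] (row B2 above).

Answer: {a: 3, b: ⊤, c: ⊤, d: ⊤, e: 0, f: ⊤}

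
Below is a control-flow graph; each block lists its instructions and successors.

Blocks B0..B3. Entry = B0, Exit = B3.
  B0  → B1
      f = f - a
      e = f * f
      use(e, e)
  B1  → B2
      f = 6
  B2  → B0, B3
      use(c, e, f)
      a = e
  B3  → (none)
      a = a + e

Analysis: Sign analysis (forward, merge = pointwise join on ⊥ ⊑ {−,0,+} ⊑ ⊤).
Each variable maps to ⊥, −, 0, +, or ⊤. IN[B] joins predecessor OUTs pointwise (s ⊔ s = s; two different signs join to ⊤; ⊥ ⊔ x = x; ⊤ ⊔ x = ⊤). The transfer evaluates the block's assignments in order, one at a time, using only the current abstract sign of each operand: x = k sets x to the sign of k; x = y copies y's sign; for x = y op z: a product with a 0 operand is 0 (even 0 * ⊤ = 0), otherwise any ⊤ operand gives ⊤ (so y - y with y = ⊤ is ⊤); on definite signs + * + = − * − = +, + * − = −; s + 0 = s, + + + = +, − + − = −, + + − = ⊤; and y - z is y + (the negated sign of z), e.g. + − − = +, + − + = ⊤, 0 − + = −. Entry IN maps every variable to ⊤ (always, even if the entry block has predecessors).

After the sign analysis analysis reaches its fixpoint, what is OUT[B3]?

Answer: {a: ⊤, b: ⊤, c: ⊤, d: ⊤, e: ⊤, f: +}

Derivation:
Per-block solution:
  B0:   IN=(all ⊤)   OUT=(all ⊤)
  B1:   IN=(all ⊤)   OUT={f:+; rest ⊤}
  B2:   IN={f:+; rest ⊤}   OUT={f:+; rest ⊤}
  B3:   IN={f:+; rest ⊤}   OUT={f:+; rest ⊤}

Merge at B3: IN[B3] = OUT[B2] = {a: ⊤, b: ⊤, c: ⊤, d: ⊤, e: ⊤, f: +}
Applying B3's transfer function to that IN value gives OUT[B3] (row B3 above).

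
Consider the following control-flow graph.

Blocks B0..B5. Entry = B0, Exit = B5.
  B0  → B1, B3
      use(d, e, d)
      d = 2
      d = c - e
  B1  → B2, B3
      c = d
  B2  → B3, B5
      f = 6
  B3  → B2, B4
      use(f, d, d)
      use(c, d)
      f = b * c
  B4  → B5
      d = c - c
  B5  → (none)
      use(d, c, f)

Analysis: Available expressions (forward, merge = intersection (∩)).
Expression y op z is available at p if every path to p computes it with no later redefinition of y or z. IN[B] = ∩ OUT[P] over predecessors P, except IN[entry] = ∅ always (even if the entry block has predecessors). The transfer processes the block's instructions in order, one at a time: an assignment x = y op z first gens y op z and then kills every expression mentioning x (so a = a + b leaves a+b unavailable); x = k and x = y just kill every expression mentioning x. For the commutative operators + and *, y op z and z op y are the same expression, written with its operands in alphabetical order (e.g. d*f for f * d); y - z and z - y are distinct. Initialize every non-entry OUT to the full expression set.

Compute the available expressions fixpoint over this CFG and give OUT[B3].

Converged values:
  B0:   IN={}   OUT={c-e}
  B1:   IN={c-e}   OUT={}
  B2:   IN={}   OUT={}
  B3:   IN={}   OUT={b*c}
  B4:   IN={b*c}   OUT={b*c, c-c}
  B5:   IN={}   OUT={}

Merge at B3: IN[B3] = OUT[B0] ∩ OUT[B1] ∩ OUT[B2] = {}
Applying B3's transfer function to that IN value gives OUT[B3] (row B3 above).

Answer: {b*c}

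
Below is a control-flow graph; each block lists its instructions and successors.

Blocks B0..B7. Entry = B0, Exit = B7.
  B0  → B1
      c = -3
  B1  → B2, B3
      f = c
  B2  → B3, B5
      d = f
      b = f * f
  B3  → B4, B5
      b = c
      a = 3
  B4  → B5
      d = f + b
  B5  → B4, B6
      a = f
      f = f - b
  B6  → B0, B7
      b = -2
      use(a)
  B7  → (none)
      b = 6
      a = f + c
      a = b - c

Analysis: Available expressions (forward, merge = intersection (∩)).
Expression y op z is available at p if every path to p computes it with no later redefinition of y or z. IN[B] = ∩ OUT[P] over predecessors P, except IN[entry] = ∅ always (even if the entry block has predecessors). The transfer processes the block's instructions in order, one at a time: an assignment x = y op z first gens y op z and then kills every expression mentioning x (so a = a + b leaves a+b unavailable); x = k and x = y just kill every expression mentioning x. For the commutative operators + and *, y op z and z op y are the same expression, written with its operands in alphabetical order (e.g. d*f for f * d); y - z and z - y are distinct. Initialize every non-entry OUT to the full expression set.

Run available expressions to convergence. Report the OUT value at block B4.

Per-block solution:
  B0:   IN={}   OUT={}
  B1:   IN={}   OUT={}
  B2:   IN={}   OUT={f*f}
  B3:   IN={}   OUT={}
  B4:   IN={}   OUT={b+f}
  B5:   IN={}   OUT={}
  B6:   IN={}   OUT={}
  B7:   IN={}   OUT={b-c, c+f}

Merge at B4: IN[B4] = OUT[B3] ∩ OUT[B5] = {}
Applying B4's transfer function to that IN value gives OUT[B4] (row B4 above).

Answer: {b+f}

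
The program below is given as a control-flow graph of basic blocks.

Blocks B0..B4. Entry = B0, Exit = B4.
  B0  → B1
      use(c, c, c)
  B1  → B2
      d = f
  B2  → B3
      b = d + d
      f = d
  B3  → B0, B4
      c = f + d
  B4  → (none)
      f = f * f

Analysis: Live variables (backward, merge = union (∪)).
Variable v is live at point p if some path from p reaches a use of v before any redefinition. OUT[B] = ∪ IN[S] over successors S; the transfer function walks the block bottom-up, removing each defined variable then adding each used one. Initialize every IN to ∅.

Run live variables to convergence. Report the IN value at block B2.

Answer: {d}

Trace:
Converged values:
  B0:   IN={c, f}   OUT={f}
  B1:   IN={f}   OUT={d}
  B2:   IN={d}   OUT={d, f}
  B3:   IN={d, f}   OUT={c, f}
  B4:   IN={f}   OUT={}

Merge at B2: OUT[B2] = IN[B3] = {d, f}
Applying B2's transfer function to that OUT value gives IN[B2] (row B2 above).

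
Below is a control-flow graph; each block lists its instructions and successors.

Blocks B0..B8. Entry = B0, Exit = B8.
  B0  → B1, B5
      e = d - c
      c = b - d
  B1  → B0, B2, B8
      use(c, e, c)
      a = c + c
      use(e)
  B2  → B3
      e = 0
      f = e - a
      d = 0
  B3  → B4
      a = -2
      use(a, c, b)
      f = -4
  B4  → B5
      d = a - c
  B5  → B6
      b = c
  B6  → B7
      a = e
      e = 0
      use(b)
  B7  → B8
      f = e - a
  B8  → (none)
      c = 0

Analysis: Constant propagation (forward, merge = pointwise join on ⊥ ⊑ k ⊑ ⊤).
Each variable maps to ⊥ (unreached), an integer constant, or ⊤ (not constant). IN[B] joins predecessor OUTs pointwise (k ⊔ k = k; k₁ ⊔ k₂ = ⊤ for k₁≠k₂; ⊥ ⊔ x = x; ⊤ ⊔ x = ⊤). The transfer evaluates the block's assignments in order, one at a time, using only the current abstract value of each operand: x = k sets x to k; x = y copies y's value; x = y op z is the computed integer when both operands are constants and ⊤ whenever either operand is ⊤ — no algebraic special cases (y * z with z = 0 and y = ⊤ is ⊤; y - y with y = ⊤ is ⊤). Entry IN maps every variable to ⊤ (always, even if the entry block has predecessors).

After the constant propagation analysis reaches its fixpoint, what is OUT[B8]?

Fixpoint table:
  B0:  IN=(all ⊤)  OUT=(all ⊤)
  B1:  IN=(all ⊤)  OUT=(all ⊤)
  B2:  IN=(all ⊤)  OUT={d:0, e:0; rest ⊤}
  B3:  IN={d:0, e:0; rest ⊤}  OUT={a:-2, d:0, e:0, f:-4; rest ⊤}
  B4:  IN={a:-2, d:0, e:0, f:-4; rest ⊤}  OUT={a:-2, e:0, f:-4; rest ⊤}
  B5:  IN=(all ⊤)  OUT=(all ⊤)
  B6:  IN=(all ⊤)  OUT={e:0; rest ⊤}
  B7:  IN={e:0; rest ⊤}  OUT={e:0; rest ⊤}
  B8:  IN=(all ⊤)  OUT={c:0; rest ⊤}

Merge at B8: IN[B8] = OUT[B1] ⊔ OUT[B7] = {a: ⊤, b: ⊤, c: ⊤, d: ⊤, e: ⊤, f: ⊤}
Applying B8's transfer function to that IN value gives OUT[B8] (row B8 above).

Answer: {a: ⊤, b: ⊤, c: 0, d: ⊤, e: ⊤, f: ⊤}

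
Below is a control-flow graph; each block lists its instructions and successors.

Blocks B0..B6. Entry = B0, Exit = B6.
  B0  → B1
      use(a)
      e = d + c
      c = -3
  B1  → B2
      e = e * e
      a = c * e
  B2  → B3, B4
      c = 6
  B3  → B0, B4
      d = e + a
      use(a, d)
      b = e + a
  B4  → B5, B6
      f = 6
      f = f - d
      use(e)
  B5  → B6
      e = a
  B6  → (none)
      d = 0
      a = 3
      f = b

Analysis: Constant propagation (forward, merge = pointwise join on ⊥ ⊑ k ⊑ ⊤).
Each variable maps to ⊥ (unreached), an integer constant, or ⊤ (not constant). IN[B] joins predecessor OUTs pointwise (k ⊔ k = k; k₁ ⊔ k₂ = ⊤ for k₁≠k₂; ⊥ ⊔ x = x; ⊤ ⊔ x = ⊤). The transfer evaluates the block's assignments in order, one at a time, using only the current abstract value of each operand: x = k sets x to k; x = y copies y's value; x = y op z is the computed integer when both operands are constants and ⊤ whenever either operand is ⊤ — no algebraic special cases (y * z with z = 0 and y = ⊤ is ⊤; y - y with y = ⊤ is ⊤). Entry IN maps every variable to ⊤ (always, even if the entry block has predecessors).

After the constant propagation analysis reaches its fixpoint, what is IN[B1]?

Per-block solution:
  B0:  IN=(all ⊤)  OUT={c:-3; rest ⊤}
  B1:  IN={c:-3; rest ⊤}  OUT={c:-3; rest ⊤}
  B2:  IN={c:-3; rest ⊤}  OUT={c:6; rest ⊤}
  B3:  IN={c:6; rest ⊤}  OUT={c:6; rest ⊤}
  B4:  IN={c:6; rest ⊤}  OUT={c:6; rest ⊤}
  B5:  IN={c:6; rest ⊤}  OUT={c:6; rest ⊤}
  B6:  IN={c:6; rest ⊤}  OUT={a:3, c:6, d:0; rest ⊤}

Merge at B1: IN[B1] = OUT[B0] = {a: ⊤, b: ⊤, c: -3, d: ⊤, e: ⊤, f: ⊤}

Answer: {a: ⊤, b: ⊤, c: -3, d: ⊤, e: ⊤, f: ⊤}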